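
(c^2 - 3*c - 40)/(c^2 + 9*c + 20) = (c - 8)/(c + 4)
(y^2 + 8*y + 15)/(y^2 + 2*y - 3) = (y + 5)/(y - 1)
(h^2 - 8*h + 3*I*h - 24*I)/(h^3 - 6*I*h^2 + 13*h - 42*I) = (h - 8)/(h^2 - 9*I*h - 14)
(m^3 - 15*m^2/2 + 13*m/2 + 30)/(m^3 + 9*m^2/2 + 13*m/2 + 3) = (m^2 - 9*m + 20)/(m^2 + 3*m + 2)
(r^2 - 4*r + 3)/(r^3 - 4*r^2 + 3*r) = 1/r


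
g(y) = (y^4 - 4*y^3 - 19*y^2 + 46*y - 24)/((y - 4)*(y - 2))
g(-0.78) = -5.21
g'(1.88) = -811.55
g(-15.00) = 183.08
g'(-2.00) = -0.75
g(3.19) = 100.53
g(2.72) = 70.76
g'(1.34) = -12.69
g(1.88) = -73.74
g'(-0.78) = 2.04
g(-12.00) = 108.64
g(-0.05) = -3.17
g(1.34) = -1.64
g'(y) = (4*y^3 - 12*y^2 - 38*y + 46)/((y - 4)*(y - 2)) - (y^4 - 4*y^3 - 19*y^2 + 46*y - 24)/((y - 4)*(y - 2)^2) - (y^4 - 4*y^3 - 19*y^2 + 46*y - 24)/((y - 4)^2*(y - 2))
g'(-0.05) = 3.43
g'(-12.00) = -21.78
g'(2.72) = 28.24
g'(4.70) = 156.69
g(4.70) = -81.92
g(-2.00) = -6.00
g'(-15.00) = -27.84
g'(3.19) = 109.65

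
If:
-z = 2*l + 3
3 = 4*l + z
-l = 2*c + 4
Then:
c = -7/2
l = 3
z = -9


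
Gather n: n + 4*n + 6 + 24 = 5*n + 30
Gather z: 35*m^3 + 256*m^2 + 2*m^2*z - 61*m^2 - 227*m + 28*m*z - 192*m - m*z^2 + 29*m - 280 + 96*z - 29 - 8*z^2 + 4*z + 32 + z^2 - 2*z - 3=35*m^3 + 195*m^2 - 390*m + z^2*(-m - 7) + z*(2*m^2 + 28*m + 98) - 280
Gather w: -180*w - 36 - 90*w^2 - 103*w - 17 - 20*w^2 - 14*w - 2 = -110*w^2 - 297*w - 55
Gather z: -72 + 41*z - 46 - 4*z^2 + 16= -4*z^2 + 41*z - 102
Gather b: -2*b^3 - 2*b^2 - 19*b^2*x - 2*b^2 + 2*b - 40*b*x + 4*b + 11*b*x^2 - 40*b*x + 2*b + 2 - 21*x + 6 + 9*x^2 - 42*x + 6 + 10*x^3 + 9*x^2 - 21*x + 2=-2*b^3 + b^2*(-19*x - 4) + b*(11*x^2 - 80*x + 8) + 10*x^3 + 18*x^2 - 84*x + 16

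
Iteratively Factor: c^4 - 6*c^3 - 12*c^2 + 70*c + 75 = (c + 1)*(c^3 - 7*c^2 - 5*c + 75) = (c - 5)*(c + 1)*(c^2 - 2*c - 15) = (c - 5)^2*(c + 1)*(c + 3)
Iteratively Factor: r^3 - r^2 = (r)*(r^2 - r) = r^2*(r - 1)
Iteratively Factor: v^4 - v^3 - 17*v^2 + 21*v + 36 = (v - 3)*(v^3 + 2*v^2 - 11*v - 12) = (v - 3)*(v + 4)*(v^2 - 2*v - 3) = (v - 3)^2*(v + 4)*(v + 1)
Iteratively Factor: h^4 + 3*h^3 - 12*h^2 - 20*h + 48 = (h + 3)*(h^3 - 12*h + 16) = (h - 2)*(h + 3)*(h^2 + 2*h - 8) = (h - 2)*(h + 3)*(h + 4)*(h - 2)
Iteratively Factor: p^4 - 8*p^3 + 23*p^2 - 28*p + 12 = (p - 1)*(p^3 - 7*p^2 + 16*p - 12) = (p - 2)*(p - 1)*(p^2 - 5*p + 6) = (p - 3)*(p - 2)*(p - 1)*(p - 2)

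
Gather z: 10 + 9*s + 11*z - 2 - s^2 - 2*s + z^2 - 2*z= -s^2 + 7*s + z^2 + 9*z + 8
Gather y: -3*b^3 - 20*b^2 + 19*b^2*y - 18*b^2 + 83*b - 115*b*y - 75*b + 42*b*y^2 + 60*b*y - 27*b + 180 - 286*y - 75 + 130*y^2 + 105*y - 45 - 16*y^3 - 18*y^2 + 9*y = -3*b^3 - 38*b^2 - 19*b - 16*y^3 + y^2*(42*b + 112) + y*(19*b^2 - 55*b - 172) + 60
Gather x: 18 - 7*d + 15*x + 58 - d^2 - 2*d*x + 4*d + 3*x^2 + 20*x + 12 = -d^2 - 3*d + 3*x^2 + x*(35 - 2*d) + 88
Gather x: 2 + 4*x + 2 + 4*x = 8*x + 4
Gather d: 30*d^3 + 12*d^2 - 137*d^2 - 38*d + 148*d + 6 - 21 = 30*d^3 - 125*d^2 + 110*d - 15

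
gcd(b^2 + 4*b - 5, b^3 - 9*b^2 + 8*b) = b - 1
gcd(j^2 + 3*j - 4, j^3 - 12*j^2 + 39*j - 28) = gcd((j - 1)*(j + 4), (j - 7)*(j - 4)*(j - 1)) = j - 1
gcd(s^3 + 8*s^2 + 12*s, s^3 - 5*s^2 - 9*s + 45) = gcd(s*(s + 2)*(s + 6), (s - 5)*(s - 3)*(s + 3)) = 1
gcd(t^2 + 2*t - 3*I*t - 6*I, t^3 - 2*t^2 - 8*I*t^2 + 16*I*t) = 1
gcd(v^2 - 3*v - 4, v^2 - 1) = v + 1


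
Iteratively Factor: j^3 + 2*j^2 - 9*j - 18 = (j + 3)*(j^2 - j - 6) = (j + 2)*(j + 3)*(j - 3)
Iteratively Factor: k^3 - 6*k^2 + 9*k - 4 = (k - 1)*(k^2 - 5*k + 4) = (k - 1)^2*(k - 4)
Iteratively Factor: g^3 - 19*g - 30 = (g + 3)*(g^2 - 3*g - 10) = (g + 2)*(g + 3)*(g - 5)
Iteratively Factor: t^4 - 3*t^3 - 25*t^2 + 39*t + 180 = (t + 3)*(t^3 - 6*t^2 - 7*t + 60) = (t + 3)^2*(t^2 - 9*t + 20) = (t - 4)*(t + 3)^2*(t - 5)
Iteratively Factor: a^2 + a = (a + 1)*(a)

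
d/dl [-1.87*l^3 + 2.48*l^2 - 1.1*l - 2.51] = -5.61*l^2 + 4.96*l - 1.1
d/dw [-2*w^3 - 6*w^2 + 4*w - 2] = -6*w^2 - 12*w + 4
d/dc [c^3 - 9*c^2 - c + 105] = 3*c^2 - 18*c - 1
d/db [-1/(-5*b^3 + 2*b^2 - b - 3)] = (-15*b^2 + 4*b - 1)/(5*b^3 - 2*b^2 + b + 3)^2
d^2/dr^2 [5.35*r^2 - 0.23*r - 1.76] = 10.7000000000000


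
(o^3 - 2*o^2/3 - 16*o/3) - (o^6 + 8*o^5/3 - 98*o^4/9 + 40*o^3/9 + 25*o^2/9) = -o^6 - 8*o^5/3 + 98*o^4/9 - 31*o^3/9 - 31*o^2/9 - 16*o/3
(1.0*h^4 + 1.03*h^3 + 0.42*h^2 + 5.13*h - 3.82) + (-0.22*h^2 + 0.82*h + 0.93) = 1.0*h^4 + 1.03*h^3 + 0.2*h^2 + 5.95*h - 2.89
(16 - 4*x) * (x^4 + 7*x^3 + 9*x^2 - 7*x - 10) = -4*x^5 - 12*x^4 + 76*x^3 + 172*x^2 - 72*x - 160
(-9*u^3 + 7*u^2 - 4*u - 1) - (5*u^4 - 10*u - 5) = -5*u^4 - 9*u^3 + 7*u^2 + 6*u + 4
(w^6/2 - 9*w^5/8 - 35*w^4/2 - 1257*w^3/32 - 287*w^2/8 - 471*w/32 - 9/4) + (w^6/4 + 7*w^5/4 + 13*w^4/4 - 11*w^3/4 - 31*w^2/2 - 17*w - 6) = 3*w^6/4 + 5*w^5/8 - 57*w^4/4 - 1345*w^3/32 - 411*w^2/8 - 1015*w/32 - 33/4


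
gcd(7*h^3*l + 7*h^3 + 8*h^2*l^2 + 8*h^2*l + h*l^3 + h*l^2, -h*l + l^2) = 1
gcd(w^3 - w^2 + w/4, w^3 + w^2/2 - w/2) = w^2 - w/2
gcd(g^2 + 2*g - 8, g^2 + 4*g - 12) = g - 2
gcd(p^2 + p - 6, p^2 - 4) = p - 2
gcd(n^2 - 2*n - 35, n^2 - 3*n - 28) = n - 7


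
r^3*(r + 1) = r^4 + r^3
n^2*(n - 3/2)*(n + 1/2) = n^4 - n^3 - 3*n^2/4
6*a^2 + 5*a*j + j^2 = (2*a + j)*(3*a + j)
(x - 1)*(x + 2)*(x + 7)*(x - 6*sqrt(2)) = x^4 - 6*sqrt(2)*x^3 + 8*x^3 - 48*sqrt(2)*x^2 + 5*x^2 - 30*sqrt(2)*x - 14*x + 84*sqrt(2)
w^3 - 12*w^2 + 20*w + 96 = (w - 8)*(w - 6)*(w + 2)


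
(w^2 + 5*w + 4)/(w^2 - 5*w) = (w^2 + 5*w + 4)/(w*(w - 5))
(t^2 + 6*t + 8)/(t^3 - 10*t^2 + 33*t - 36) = (t^2 + 6*t + 8)/(t^3 - 10*t^2 + 33*t - 36)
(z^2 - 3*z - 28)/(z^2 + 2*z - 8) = (z - 7)/(z - 2)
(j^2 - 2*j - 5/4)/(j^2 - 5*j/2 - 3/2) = (j - 5/2)/(j - 3)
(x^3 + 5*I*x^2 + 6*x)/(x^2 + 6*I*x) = x - I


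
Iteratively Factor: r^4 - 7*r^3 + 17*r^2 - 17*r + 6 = (r - 1)*(r^3 - 6*r^2 + 11*r - 6) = (r - 3)*(r - 1)*(r^2 - 3*r + 2) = (r - 3)*(r - 2)*(r - 1)*(r - 1)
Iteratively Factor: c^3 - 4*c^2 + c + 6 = (c - 2)*(c^2 - 2*c - 3) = (c - 3)*(c - 2)*(c + 1)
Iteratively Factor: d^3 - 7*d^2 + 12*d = (d - 4)*(d^2 - 3*d) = d*(d - 4)*(d - 3)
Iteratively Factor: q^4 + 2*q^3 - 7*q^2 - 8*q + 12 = (q + 3)*(q^3 - q^2 - 4*q + 4) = (q - 2)*(q + 3)*(q^2 + q - 2) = (q - 2)*(q + 2)*(q + 3)*(q - 1)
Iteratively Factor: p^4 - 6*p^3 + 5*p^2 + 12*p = (p)*(p^3 - 6*p^2 + 5*p + 12) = p*(p + 1)*(p^2 - 7*p + 12) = p*(p - 3)*(p + 1)*(p - 4)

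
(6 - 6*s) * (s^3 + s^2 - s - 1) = -6*s^4 + 12*s^2 - 6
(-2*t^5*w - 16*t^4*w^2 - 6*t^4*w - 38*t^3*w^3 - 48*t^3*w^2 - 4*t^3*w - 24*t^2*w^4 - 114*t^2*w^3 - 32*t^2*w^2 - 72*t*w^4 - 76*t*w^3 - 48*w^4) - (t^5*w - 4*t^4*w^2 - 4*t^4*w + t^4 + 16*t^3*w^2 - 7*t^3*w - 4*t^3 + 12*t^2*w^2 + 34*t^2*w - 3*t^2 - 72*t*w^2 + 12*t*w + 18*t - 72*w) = -3*t^5*w - 12*t^4*w^2 - 2*t^4*w - t^4 - 38*t^3*w^3 - 64*t^3*w^2 + 3*t^3*w + 4*t^3 - 24*t^2*w^4 - 114*t^2*w^3 - 44*t^2*w^2 - 34*t^2*w + 3*t^2 - 72*t*w^4 - 76*t*w^3 + 72*t*w^2 - 12*t*w - 18*t - 48*w^4 + 72*w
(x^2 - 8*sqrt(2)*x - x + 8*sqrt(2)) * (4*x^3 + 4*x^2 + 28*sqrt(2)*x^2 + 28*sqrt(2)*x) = 4*x^5 - 4*sqrt(2)*x^4 - 452*x^3 + 4*sqrt(2)*x^2 + 448*x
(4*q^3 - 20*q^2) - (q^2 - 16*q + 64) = 4*q^3 - 21*q^2 + 16*q - 64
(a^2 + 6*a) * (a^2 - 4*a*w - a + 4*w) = a^4 - 4*a^3*w + 5*a^3 - 20*a^2*w - 6*a^2 + 24*a*w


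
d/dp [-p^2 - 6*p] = -2*p - 6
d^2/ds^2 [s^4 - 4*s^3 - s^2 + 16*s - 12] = 12*s^2 - 24*s - 2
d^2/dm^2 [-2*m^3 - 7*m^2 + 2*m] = -12*m - 14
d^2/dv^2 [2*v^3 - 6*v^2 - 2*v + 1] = 12*v - 12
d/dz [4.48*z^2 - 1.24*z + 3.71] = 8.96*z - 1.24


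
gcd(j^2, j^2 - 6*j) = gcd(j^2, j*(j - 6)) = j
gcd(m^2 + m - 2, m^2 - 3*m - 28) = 1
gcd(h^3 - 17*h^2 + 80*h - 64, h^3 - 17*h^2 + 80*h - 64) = h^3 - 17*h^2 + 80*h - 64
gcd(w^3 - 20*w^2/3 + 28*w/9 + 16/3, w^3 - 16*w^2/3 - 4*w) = w^2 - 16*w/3 - 4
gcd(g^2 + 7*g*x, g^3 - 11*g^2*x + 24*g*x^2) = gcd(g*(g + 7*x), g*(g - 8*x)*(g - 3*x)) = g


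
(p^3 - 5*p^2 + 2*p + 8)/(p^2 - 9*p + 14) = (p^2 - 3*p - 4)/(p - 7)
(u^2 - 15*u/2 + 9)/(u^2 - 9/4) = 2*(u - 6)/(2*u + 3)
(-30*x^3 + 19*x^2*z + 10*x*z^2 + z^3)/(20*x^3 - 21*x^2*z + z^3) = (-6*x - z)/(4*x - z)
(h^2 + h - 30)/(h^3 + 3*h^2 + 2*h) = (h^2 + h - 30)/(h*(h^2 + 3*h + 2))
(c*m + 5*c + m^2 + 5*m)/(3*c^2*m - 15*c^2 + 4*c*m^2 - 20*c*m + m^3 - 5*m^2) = (m + 5)/(3*c*m - 15*c + m^2 - 5*m)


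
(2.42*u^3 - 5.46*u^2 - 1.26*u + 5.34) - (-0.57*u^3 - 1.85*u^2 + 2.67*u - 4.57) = 2.99*u^3 - 3.61*u^2 - 3.93*u + 9.91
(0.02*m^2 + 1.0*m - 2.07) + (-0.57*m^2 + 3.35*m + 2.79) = -0.55*m^2 + 4.35*m + 0.72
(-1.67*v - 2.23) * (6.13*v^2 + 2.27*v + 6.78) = -10.2371*v^3 - 17.4608*v^2 - 16.3847*v - 15.1194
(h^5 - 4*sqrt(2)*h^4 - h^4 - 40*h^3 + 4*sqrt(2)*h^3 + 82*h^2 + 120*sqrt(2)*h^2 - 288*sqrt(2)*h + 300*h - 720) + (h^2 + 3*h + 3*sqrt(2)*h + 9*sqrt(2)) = h^5 - 4*sqrt(2)*h^4 - h^4 - 40*h^3 + 4*sqrt(2)*h^3 + 83*h^2 + 120*sqrt(2)*h^2 - 285*sqrt(2)*h + 303*h - 720 + 9*sqrt(2)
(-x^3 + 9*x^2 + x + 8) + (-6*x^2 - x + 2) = -x^3 + 3*x^2 + 10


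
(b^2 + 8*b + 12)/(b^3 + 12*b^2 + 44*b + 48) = 1/(b + 4)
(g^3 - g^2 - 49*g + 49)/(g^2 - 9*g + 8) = (g^2 - 49)/(g - 8)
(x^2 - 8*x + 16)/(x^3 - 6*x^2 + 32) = 1/(x + 2)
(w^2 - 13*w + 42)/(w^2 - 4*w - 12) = (w - 7)/(w + 2)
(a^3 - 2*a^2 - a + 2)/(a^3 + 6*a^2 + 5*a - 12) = (a^2 - a - 2)/(a^2 + 7*a + 12)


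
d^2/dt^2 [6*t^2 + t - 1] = 12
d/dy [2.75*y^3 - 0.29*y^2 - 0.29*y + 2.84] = 8.25*y^2 - 0.58*y - 0.29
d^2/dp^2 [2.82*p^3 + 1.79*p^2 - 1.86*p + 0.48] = 16.92*p + 3.58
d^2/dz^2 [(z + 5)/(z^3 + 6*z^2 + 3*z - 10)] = 6*(z^2 + z + 1)/(z^6 + 3*z^5 - 3*z^4 - 11*z^3 + 6*z^2 + 12*z - 8)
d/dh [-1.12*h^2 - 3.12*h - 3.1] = -2.24*h - 3.12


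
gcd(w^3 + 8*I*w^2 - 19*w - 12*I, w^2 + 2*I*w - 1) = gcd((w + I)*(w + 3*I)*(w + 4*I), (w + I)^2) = w + I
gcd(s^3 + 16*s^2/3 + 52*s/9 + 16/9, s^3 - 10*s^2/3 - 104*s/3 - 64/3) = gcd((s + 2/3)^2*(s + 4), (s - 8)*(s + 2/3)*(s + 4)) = s^2 + 14*s/3 + 8/3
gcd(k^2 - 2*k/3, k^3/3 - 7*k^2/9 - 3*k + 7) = 1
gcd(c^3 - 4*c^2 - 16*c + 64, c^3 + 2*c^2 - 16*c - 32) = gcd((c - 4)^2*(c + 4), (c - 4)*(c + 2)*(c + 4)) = c^2 - 16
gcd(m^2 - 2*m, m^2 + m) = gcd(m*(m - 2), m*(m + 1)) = m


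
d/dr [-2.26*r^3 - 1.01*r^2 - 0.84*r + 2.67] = -6.78*r^2 - 2.02*r - 0.84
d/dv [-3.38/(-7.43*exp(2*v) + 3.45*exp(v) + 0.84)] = (11.661 - 50.2268*exp(v))*exp(v)/(-7.43*exp(2*v) + 3.45*exp(v) + 0.84)^2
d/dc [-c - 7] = -1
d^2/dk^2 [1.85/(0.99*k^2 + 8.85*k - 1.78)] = (-3.62637*k^2 - 32.41755*k + 1.85*(1.98*k + 8.85)*(3.96*k + 17.7) + 6.52014)/(0.99*k^2 + 8.85*k - 1.78)^3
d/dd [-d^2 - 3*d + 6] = -2*d - 3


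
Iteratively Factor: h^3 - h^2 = (h)*(h^2 - h) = h*(h - 1)*(h)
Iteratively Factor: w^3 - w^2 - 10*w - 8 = (w + 2)*(w^2 - 3*w - 4) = (w - 4)*(w + 2)*(w + 1)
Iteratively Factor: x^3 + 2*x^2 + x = (x)*(x^2 + 2*x + 1) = x*(x + 1)*(x + 1)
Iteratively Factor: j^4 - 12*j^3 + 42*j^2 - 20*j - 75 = (j + 1)*(j^3 - 13*j^2 + 55*j - 75) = (j - 3)*(j + 1)*(j^2 - 10*j + 25) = (j - 5)*(j - 3)*(j + 1)*(j - 5)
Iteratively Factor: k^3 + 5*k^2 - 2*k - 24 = (k + 4)*(k^2 + k - 6) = (k + 3)*(k + 4)*(k - 2)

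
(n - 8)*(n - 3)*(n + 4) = n^3 - 7*n^2 - 20*n + 96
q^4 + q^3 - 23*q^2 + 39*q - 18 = (q - 3)*(q - 1)^2*(q + 6)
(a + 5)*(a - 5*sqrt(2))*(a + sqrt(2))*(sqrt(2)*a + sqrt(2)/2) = sqrt(2)*a^4 - 8*a^3 + 11*sqrt(2)*a^3/2 - 44*a^2 - 15*sqrt(2)*a^2/2 - 55*sqrt(2)*a - 20*a - 25*sqrt(2)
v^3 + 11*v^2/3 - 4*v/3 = v*(v - 1/3)*(v + 4)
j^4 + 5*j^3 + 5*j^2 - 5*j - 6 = (j - 1)*(j + 1)*(j + 2)*(j + 3)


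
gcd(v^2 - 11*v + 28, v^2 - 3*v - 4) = v - 4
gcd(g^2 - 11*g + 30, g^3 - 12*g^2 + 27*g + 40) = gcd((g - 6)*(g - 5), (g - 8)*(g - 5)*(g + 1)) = g - 5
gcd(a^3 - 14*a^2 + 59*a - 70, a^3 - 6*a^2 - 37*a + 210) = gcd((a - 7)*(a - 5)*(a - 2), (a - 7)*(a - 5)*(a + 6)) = a^2 - 12*a + 35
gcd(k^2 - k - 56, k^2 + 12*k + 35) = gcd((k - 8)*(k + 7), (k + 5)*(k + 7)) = k + 7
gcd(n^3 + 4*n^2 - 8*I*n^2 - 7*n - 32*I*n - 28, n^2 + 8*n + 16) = n + 4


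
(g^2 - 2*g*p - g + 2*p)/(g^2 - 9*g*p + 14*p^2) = (1 - g)/(-g + 7*p)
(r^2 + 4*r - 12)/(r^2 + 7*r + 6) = (r - 2)/(r + 1)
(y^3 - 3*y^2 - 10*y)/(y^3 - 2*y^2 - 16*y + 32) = y*(y^2 - 3*y - 10)/(y^3 - 2*y^2 - 16*y + 32)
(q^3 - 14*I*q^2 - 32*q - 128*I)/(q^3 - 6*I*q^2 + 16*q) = (q - 8*I)/q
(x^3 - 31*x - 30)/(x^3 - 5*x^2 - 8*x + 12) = (x^2 + 6*x + 5)/(x^2 + x - 2)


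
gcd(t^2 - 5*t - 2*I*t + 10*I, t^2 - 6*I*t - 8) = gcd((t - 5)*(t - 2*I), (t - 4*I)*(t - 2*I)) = t - 2*I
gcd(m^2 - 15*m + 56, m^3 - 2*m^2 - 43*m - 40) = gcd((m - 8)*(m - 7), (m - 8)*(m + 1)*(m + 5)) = m - 8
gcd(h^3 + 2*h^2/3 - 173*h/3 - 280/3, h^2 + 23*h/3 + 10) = h + 5/3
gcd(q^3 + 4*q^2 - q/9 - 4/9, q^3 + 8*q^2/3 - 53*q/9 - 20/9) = q^2 + 13*q/3 + 4/3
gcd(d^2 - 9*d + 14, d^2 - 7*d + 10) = d - 2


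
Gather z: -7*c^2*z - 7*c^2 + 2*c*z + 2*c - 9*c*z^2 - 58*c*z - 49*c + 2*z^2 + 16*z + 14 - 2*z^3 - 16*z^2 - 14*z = -7*c^2 - 47*c - 2*z^3 + z^2*(-9*c - 14) + z*(-7*c^2 - 56*c + 2) + 14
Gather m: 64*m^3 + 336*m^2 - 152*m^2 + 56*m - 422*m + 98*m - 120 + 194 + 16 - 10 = 64*m^3 + 184*m^2 - 268*m + 80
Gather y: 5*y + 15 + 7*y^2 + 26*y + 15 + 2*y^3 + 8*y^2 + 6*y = 2*y^3 + 15*y^2 + 37*y + 30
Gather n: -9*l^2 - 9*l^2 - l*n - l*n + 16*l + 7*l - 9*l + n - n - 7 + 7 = -18*l^2 - 2*l*n + 14*l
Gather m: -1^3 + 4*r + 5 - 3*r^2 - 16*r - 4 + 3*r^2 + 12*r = 0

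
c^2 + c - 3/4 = (c - 1/2)*(c + 3/2)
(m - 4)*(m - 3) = m^2 - 7*m + 12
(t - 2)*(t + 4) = t^2 + 2*t - 8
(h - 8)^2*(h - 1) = h^3 - 17*h^2 + 80*h - 64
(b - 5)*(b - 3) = b^2 - 8*b + 15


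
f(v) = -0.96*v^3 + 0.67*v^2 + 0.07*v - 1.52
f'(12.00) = -398.57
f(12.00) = -1563.08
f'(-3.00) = -29.87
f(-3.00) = 30.22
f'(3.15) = -24.29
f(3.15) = -24.66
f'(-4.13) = -54.59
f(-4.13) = 77.25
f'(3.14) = -24.12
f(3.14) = -24.42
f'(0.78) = -0.64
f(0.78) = -1.51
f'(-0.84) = -3.09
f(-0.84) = -0.54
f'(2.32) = -12.32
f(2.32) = -9.74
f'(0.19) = 0.22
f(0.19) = -1.49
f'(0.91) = -1.10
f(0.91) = -1.62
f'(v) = -2.88*v^2 + 1.34*v + 0.07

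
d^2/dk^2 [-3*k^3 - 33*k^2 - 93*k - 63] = -18*k - 66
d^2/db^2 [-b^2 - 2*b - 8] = -2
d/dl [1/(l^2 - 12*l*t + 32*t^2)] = 2*(-l + 6*t)/(l^2 - 12*l*t + 32*t^2)^2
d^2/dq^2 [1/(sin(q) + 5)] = (5*sin(q) + cos(q)^2 + 1)/(sin(q) + 5)^3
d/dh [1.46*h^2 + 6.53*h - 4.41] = 2.92*h + 6.53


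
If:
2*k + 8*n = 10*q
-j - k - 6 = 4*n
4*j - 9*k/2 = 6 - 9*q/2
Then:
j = -5*q - 6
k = -31*q/9 - 20/3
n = 19*q/9 + 5/3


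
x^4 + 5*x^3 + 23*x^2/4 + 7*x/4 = x*(x + 1/2)*(x + 1)*(x + 7/2)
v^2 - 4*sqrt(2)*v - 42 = (v - 7*sqrt(2))*(v + 3*sqrt(2))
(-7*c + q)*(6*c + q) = -42*c^2 - c*q + q^2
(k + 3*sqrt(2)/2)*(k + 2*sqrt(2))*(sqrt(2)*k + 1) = sqrt(2)*k^3 + 8*k^2 + 19*sqrt(2)*k/2 + 6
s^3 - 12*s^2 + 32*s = s*(s - 8)*(s - 4)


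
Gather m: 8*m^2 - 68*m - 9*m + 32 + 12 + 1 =8*m^2 - 77*m + 45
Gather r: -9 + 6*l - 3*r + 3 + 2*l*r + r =6*l + r*(2*l - 2) - 6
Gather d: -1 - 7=-8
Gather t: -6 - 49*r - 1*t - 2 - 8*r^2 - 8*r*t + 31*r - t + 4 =-8*r^2 - 18*r + t*(-8*r - 2) - 4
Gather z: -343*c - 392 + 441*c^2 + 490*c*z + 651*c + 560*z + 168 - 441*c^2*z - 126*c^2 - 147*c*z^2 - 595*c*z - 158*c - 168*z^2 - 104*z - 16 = 315*c^2 + 150*c + z^2*(-147*c - 168) + z*(-441*c^2 - 105*c + 456) - 240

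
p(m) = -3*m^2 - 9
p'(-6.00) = 36.00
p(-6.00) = -117.00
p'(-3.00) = 18.00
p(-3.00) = -36.00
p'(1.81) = -10.86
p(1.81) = -18.83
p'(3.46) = -20.76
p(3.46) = -44.91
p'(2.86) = -17.16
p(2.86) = -33.54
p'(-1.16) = 6.96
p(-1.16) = -13.04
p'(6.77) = -40.62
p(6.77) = -146.50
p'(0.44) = -2.64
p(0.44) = -9.58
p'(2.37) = -14.22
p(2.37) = -25.85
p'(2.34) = -14.04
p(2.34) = -25.43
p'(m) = -6*m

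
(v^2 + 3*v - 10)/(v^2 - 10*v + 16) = (v + 5)/(v - 8)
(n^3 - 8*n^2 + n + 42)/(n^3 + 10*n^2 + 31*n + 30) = (n^2 - 10*n + 21)/(n^2 + 8*n + 15)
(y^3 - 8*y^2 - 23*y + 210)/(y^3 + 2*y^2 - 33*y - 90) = (y - 7)/(y + 3)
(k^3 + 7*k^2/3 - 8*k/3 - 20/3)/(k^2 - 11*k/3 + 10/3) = (k^2 + 4*k + 4)/(k - 2)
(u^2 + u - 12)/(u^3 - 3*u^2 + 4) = (u^2 + u - 12)/(u^3 - 3*u^2 + 4)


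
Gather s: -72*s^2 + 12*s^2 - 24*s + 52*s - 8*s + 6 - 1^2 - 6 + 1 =-60*s^2 + 20*s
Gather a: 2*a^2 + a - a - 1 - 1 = 2*a^2 - 2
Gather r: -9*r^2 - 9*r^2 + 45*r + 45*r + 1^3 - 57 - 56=-18*r^2 + 90*r - 112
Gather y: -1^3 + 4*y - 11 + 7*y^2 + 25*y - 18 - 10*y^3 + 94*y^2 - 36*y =-10*y^3 + 101*y^2 - 7*y - 30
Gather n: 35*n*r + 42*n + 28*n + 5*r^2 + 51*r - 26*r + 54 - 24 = n*(35*r + 70) + 5*r^2 + 25*r + 30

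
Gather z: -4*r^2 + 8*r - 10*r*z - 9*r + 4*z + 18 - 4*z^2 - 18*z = -4*r^2 - r - 4*z^2 + z*(-10*r - 14) + 18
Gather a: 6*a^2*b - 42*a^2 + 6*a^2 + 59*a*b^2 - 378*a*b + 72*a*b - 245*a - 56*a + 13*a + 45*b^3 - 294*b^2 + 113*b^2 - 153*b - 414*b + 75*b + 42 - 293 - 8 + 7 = a^2*(6*b - 36) + a*(59*b^2 - 306*b - 288) + 45*b^3 - 181*b^2 - 492*b - 252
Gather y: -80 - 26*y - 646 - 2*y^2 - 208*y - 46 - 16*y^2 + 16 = -18*y^2 - 234*y - 756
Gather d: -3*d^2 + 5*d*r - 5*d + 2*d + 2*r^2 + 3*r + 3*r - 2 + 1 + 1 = -3*d^2 + d*(5*r - 3) + 2*r^2 + 6*r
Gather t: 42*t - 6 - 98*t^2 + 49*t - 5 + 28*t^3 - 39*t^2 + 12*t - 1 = 28*t^3 - 137*t^2 + 103*t - 12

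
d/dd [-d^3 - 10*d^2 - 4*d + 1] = -3*d^2 - 20*d - 4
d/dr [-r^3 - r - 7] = -3*r^2 - 1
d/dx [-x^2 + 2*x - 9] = 2 - 2*x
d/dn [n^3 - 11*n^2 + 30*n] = 3*n^2 - 22*n + 30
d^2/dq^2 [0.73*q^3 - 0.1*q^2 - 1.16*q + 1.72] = 4.38*q - 0.2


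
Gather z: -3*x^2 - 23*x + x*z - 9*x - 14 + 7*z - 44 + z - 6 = -3*x^2 - 32*x + z*(x + 8) - 64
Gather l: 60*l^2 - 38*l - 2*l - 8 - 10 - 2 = 60*l^2 - 40*l - 20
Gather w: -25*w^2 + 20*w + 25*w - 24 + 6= -25*w^2 + 45*w - 18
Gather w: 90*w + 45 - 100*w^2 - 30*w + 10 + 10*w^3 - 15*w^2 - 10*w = 10*w^3 - 115*w^2 + 50*w + 55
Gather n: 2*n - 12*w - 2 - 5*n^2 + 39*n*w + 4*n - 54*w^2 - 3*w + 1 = -5*n^2 + n*(39*w + 6) - 54*w^2 - 15*w - 1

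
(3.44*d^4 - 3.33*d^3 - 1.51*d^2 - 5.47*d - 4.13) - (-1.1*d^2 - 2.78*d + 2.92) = 3.44*d^4 - 3.33*d^3 - 0.41*d^2 - 2.69*d - 7.05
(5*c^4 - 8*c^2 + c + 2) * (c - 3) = 5*c^5 - 15*c^4 - 8*c^3 + 25*c^2 - c - 6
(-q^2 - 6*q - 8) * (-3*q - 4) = 3*q^3 + 22*q^2 + 48*q + 32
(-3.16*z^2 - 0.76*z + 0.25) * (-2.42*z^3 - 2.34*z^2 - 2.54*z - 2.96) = 7.6472*z^5 + 9.2336*z^4 + 9.1998*z^3 + 10.699*z^2 + 1.6146*z - 0.74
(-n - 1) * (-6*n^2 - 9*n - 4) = 6*n^3 + 15*n^2 + 13*n + 4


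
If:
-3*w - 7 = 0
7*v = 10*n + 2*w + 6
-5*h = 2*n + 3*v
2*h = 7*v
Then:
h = 28/657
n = -82/657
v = 8/657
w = -7/3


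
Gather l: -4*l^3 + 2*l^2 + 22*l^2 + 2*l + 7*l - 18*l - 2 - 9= -4*l^3 + 24*l^2 - 9*l - 11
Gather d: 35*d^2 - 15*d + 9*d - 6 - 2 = 35*d^2 - 6*d - 8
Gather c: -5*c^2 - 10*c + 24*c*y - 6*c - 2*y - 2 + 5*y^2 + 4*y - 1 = -5*c^2 + c*(24*y - 16) + 5*y^2 + 2*y - 3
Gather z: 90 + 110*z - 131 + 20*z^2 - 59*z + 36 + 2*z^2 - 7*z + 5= 22*z^2 + 44*z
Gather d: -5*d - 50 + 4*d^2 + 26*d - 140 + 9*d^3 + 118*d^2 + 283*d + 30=9*d^3 + 122*d^2 + 304*d - 160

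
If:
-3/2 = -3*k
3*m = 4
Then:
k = 1/2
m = 4/3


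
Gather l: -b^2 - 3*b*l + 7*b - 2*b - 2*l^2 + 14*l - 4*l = -b^2 + 5*b - 2*l^2 + l*(10 - 3*b)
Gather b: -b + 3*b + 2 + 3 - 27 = 2*b - 22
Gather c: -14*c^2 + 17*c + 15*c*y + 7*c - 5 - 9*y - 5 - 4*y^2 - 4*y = -14*c^2 + c*(15*y + 24) - 4*y^2 - 13*y - 10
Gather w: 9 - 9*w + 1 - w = 10 - 10*w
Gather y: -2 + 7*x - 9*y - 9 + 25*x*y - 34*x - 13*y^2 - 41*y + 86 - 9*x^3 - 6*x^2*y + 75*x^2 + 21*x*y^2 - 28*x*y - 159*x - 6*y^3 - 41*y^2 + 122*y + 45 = -9*x^3 + 75*x^2 - 186*x - 6*y^3 + y^2*(21*x - 54) + y*(-6*x^2 - 3*x + 72) + 120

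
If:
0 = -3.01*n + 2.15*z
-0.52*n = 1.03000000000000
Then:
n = -1.98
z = -2.77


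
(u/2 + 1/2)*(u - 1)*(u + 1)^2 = u^4/2 + u^3 - u - 1/2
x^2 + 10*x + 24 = (x + 4)*(x + 6)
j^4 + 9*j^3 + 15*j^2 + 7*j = j*(j + 1)^2*(j + 7)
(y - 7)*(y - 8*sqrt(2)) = y^2 - 8*sqrt(2)*y - 7*y + 56*sqrt(2)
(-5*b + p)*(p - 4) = -5*b*p + 20*b + p^2 - 4*p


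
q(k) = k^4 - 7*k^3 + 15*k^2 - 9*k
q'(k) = 4*k^3 - 21*k^2 + 30*k - 9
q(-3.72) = 792.91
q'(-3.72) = -617.12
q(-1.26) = 51.68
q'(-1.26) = -88.14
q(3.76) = 5.99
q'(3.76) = 19.54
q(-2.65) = 308.77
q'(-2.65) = -310.41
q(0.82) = -0.70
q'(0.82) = 3.69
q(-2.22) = 194.78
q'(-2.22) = -222.86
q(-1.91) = 134.00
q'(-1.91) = -170.78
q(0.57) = -1.45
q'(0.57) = 2.02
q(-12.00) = 35100.00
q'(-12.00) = -10305.00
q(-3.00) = 432.00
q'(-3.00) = -396.00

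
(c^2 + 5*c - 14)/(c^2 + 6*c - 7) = (c - 2)/(c - 1)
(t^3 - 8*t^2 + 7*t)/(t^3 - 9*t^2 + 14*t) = (t - 1)/(t - 2)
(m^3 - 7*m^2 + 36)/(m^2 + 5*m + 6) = (m^2 - 9*m + 18)/(m + 3)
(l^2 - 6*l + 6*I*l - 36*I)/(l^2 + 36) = (l - 6)/(l - 6*I)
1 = 1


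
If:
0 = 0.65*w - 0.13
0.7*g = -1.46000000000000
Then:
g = -2.09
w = 0.20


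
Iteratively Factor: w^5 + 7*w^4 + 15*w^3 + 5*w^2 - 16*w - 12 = (w - 1)*(w^4 + 8*w^3 + 23*w^2 + 28*w + 12) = (w - 1)*(w + 2)*(w^3 + 6*w^2 + 11*w + 6) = (w - 1)*(w + 1)*(w + 2)*(w^2 + 5*w + 6) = (w - 1)*(w + 1)*(w + 2)^2*(w + 3)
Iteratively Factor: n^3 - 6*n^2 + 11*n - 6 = (n - 2)*(n^2 - 4*n + 3) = (n - 2)*(n - 1)*(n - 3)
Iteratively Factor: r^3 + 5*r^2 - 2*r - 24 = (r + 4)*(r^2 + r - 6) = (r - 2)*(r + 4)*(r + 3)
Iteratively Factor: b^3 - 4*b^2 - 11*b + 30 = (b - 2)*(b^2 - 2*b - 15) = (b - 5)*(b - 2)*(b + 3)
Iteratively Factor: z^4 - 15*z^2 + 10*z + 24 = (z - 2)*(z^3 + 2*z^2 - 11*z - 12) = (z - 2)*(z + 4)*(z^2 - 2*z - 3) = (z - 3)*(z - 2)*(z + 4)*(z + 1)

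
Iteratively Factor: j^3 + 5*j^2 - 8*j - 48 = (j - 3)*(j^2 + 8*j + 16) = (j - 3)*(j + 4)*(j + 4)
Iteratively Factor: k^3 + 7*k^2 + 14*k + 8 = (k + 4)*(k^2 + 3*k + 2) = (k + 2)*(k + 4)*(k + 1)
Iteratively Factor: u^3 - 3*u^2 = (u - 3)*(u^2) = u*(u - 3)*(u)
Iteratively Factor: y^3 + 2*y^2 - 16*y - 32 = (y + 2)*(y^2 - 16) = (y + 2)*(y + 4)*(y - 4)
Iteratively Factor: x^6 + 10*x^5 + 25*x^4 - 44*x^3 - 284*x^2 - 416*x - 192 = (x + 4)*(x^5 + 6*x^4 + x^3 - 48*x^2 - 92*x - 48) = (x - 3)*(x + 4)*(x^4 + 9*x^3 + 28*x^2 + 36*x + 16) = (x - 3)*(x + 4)^2*(x^3 + 5*x^2 + 8*x + 4) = (x - 3)*(x + 2)*(x + 4)^2*(x^2 + 3*x + 2) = (x - 3)*(x + 2)^2*(x + 4)^2*(x + 1)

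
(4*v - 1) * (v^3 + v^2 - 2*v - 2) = 4*v^4 + 3*v^3 - 9*v^2 - 6*v + 2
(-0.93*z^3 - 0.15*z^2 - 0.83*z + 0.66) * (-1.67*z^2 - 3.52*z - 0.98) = 1.5531*z^5 + 3.5241*z^4 + 2.8255*z^3 + 1.9664*z^2 - 1.5098*z - 0.6468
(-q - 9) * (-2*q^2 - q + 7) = 2*q^3 + 19*q^2 + 2*q - 63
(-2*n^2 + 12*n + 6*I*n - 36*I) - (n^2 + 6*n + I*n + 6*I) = -3*n^2 + 6*n + 5*I*n - 42*I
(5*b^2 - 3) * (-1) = 3 - 5*b^2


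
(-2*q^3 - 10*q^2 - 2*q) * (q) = -2*q^4 - 10*q^3 - 2*q^2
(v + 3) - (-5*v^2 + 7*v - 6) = 5*v^2 - 6*v + 9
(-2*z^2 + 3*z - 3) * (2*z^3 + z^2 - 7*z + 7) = -4*z^5 + 4*z^4 + 11*z^3 - 38*z^2 + 42*z - 21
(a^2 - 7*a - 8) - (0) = a^2 - 7*a - 8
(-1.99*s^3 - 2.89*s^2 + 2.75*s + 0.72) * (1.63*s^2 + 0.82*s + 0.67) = -3.2437*s^5 - 6.3425*s^4 + 0.779399999999999*s^3 + 1.4923*s^2 + 2.4329*s + 0.4824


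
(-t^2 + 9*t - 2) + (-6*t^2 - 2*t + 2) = -7*t^2 + 7*t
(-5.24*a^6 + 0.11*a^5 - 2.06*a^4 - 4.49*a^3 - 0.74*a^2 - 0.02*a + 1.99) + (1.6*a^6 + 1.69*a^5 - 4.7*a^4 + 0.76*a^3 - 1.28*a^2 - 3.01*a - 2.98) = -3.64*a^6 + 1.8*a^5 - 6.76*a^4 - 3.73*a^3 - 2.02*a^2 - 3.03*a - 0.99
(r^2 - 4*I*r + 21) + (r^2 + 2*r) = 2*r^2 + 2*r - 4*I*r + 21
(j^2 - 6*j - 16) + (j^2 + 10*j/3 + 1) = 2*j^2 - 8*j/3 - 15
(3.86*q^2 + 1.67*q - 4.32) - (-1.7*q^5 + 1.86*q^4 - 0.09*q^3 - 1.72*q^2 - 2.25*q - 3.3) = 1.7*q^5 - 1.86*q^4 + 0.09*q^3 + 5.58*q^2 + 3.92*q - 1.02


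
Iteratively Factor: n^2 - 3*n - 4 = (n + 1)*(n - 4)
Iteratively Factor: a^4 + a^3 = (a)*(a^3 + a^2) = a^2*(a^2 + a) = a^3*(a + 1)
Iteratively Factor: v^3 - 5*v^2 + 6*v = (v - 2)*(v^2 - 3*v) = v*(v - 2)*(v - 3)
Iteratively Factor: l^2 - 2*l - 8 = (l + 2)*(l - 4)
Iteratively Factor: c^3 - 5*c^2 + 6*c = (c - 3)*(c^2 - 2*c) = c*(c - 3)*(c - 2)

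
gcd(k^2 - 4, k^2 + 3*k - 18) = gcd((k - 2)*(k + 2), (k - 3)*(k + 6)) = 1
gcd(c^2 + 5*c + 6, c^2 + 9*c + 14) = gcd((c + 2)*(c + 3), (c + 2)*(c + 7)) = c + 2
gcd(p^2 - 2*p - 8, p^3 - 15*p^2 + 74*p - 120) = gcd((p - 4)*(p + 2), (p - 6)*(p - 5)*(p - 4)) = p - 4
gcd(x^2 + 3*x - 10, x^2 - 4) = x - 2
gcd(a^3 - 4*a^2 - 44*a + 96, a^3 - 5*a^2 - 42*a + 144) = a^2 - 2*a - 48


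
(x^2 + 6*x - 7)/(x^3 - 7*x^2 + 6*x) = (x + 7)/(x*(x - 6))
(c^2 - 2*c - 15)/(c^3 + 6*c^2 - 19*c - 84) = (c - 5)/(c^2 + 3*c - 28)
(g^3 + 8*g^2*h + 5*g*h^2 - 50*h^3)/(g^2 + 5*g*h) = g + 3*h - 10*h^2/g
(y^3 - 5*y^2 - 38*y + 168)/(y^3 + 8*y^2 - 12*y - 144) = (y - 7)/(y + 6)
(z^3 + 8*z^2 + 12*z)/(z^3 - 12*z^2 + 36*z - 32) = z*(z^2 + 8*z + 12)/(z^3 - 12*z^2 + 36*z - 32)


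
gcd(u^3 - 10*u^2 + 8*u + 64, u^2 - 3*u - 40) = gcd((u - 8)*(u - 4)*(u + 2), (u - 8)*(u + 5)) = u - 8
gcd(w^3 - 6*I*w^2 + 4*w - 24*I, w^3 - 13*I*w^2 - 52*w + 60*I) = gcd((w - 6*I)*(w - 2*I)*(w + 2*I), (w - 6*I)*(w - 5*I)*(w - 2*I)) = w^2 - 8*I*w - 12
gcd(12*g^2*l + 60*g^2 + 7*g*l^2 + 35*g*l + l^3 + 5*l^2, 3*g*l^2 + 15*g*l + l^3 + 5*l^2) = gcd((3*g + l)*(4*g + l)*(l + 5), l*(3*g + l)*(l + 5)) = 3*g*l + 15*g + l^2 + 5*l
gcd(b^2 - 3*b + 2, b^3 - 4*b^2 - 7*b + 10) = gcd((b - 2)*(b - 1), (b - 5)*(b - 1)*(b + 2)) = b - 1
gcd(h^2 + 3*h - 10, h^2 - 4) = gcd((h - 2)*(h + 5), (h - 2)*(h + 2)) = h - 2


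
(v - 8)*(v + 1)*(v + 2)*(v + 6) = v^4 + v^3 - 52*v^2 - 148*v - 96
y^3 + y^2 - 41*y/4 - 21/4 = (y - 3)*(y + 1/2)*(y + 7/2)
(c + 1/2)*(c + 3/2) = c^2 + 2*c + 3/4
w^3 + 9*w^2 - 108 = (w - 3)*(w + 6)^2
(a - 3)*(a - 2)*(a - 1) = a^3 - 6*a^2 + 11*a - 6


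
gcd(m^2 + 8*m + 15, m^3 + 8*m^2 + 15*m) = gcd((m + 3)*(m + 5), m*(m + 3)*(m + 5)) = m^2 + 8*m + 15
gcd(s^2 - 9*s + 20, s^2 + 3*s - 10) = 1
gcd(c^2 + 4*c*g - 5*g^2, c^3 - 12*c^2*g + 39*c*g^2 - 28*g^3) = c - g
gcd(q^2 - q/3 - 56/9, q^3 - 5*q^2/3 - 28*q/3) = q + 7/3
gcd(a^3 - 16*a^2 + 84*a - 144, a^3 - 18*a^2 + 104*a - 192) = a^2 - 10*a + 24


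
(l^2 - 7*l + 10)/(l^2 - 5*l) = (l - 2)/l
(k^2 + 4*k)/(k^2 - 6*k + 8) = k*(k + 4)/(k^2 - 6*k + 8)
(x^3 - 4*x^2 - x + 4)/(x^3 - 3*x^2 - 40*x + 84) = (x^3 - 4*x^2 - x + 4)/(x^3 - 3*x^2 - 40*x + 84)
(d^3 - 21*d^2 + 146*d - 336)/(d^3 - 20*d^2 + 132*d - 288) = (d - 7)/(d - 6)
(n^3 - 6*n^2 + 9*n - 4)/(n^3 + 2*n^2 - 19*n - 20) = (n^2 - 2*n + 1)/(n^2 + 6*n + 5)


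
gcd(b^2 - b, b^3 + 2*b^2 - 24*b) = b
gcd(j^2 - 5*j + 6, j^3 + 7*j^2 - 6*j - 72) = j - 3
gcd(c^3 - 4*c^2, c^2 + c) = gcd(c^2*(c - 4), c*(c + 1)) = c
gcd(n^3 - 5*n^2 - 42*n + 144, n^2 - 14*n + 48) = n - 8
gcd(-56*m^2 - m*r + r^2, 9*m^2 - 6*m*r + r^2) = 1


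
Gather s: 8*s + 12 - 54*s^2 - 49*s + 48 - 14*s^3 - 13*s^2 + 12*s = -14*s^3 - 67*s^2 - 29*s + 60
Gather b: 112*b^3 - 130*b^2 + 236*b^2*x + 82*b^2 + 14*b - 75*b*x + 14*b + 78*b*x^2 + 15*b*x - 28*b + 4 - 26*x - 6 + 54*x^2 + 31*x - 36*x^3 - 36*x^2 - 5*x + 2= 112*b^3 + b^2*(236*x - 48) + b*(78*x^2 - 60*x) - 36*x^3 + 18*x^2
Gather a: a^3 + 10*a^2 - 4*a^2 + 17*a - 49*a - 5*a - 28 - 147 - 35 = a^3 + 6*a^2 - 37*a - 210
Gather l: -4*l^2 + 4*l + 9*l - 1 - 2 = -4*l^2 + 13*l - 3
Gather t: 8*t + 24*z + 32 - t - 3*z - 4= 7*t + 21*z + 28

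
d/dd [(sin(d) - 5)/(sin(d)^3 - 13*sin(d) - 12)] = (-2*sin(d)^3 + 15*sin(d)^2 - 77)*cos(d)/(-sin(d)^3 + 13*sin(d) + 12)^2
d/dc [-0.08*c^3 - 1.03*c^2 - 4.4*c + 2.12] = -0.24*c^2 - 2.06*c - 4.4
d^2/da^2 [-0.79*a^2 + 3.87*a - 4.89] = -1.58000000000000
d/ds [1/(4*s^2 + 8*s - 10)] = 2*(-s - 1)/(2*s^2 + 4*s - 5)^2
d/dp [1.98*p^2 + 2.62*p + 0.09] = 3.96*p + 2.62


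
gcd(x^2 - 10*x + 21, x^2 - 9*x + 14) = x - 7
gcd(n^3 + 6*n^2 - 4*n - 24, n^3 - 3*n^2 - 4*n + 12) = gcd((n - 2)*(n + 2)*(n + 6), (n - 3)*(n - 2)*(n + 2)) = n^2 - 4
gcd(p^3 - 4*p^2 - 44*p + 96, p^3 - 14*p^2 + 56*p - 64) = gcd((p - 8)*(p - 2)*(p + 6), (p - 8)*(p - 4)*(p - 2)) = p^2 - 10*p + 16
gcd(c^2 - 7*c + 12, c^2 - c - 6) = c - 3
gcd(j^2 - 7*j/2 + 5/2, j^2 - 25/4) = j - 5/2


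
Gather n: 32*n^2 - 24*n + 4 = 32*n^2 - 24*n + 4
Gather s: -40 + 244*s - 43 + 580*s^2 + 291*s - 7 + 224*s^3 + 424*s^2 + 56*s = 224*s^3 + 1004*s^2 + 591*s - 90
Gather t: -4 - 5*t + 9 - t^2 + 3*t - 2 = -t^2 - 2*t + 3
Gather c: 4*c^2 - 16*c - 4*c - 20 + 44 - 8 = 4*c^2 - 20*c + 16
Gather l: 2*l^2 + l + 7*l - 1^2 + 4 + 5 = 2*l^2 + 8*l + 8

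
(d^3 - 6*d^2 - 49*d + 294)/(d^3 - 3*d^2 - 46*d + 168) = (d - 7)/(d - 4)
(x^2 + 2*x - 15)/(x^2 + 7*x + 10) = (x - 3)/(x + 2)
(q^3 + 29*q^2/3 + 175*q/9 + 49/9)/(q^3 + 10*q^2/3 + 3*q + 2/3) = (3*q^2 + 28*q + 49)/(3*(q^2 + 3*q + 2))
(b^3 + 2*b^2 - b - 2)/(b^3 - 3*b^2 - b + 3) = (b + 2)/(b - 3)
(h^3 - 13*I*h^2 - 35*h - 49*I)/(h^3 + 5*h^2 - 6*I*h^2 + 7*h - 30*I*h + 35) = (h - 7*I)/(h + 5)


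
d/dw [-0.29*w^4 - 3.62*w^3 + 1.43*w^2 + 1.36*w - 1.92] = -1.16*w^3 - 10.86*w^2 + 2.86*w + 1.36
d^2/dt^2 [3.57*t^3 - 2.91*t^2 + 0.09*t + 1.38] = 21.42*t - 5.82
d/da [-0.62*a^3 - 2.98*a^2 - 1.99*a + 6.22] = -1.86*a^2 - 5.96*a - 1.99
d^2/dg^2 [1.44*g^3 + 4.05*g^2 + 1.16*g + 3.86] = 8.64*g + 8.1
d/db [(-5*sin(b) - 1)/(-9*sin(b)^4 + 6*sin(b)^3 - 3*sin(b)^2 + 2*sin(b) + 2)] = (-135*sin(b)^4 + 24*sin(b)^3 + 3*sin(b)^2 - 6*sin(b) - 8)*cos(b)/(9*sin(b)^4 - 6*sin(b)^3 + 3*sin(b)^2 - 2*sin(b) - 2)^2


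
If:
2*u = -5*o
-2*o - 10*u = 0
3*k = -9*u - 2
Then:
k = -2/3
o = 0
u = 0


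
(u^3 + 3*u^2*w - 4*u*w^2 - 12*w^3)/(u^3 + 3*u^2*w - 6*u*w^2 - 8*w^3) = (u^2 + 5*u*w + 6*w^2)/(u^2 + 5*u*w + 4*w^2)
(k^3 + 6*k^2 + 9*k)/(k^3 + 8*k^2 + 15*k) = (k + 3)/(k + 5)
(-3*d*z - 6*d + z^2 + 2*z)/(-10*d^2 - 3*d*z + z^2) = (3*d*z + 6*d - z^2 - 2*z)/(10*d^2 + 3*d*z - z^2)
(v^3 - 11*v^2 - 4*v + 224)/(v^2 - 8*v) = v - 3 - 28/v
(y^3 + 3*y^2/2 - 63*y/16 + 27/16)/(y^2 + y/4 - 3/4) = (4*y^2 + 9*y - 9)/(4*(y + 1))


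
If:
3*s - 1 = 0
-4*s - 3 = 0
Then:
No Solution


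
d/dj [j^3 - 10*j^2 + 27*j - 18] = 3*j^2 - 20*j + 27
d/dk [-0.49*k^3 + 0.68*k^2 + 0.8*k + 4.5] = -1.47*k^2 + 1.36*k + 0.8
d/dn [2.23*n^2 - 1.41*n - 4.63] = 4.46*n - 1.41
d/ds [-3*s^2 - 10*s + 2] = -6*s - 10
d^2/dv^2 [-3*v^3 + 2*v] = -18*v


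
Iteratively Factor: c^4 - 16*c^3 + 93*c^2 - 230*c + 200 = (c - 2)*(c^3 - 14*c^2 + 65*c - 100) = (c - 5)*(c - 2)*(c^2 - 9*c + 20) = (c - 5)^2*(c - 2)*(c - 4)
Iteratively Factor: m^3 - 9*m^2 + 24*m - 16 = (m - 4)*(m^2 - 5*m + 4) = (m - 4)*(m - 1)*(m - 4)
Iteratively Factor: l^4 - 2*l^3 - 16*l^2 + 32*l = (l + 4)*(l^3 - 6*l^2 + 8*l) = (l - 2)*(l + 4)*(l^2 - 4*l) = (l - 4)*(l - 2)*(l + 4)*(l)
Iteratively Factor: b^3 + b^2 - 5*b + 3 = (b - 1)*(b^2 + 2*b - 3) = (b - 1)*(b + 3)*(b - 1)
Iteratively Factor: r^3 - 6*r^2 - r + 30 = (r + 2)*(r^2 - 8*r + 15) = (r - 5)*(r + 2)*(r - 3)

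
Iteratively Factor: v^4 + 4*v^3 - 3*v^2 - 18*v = (v - 2)*(v^3 + 6*v^2 + 9*v) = (v - 2)*(v + 3)*(v^2 + 3*v) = v*(v - 2)*(v + 3)*(v + 3)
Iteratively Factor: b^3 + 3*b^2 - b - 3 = (b - 1)*(b^2 + 4*b + 3) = (b - 1)*(b + 3)*(b + 1)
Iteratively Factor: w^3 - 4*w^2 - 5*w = (w - 5)*(w^2 + w) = (w - 5)*(w + 1)*(w)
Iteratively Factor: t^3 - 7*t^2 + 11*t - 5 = (t - 1)*(t^2 - 6*t + 5) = (t - 5)*(t - 1)*(t - 1)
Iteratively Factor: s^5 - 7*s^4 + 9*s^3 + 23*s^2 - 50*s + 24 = (s - 4)*(s^4 - 3*s^3 - 3*s^2 + 11*s - 6) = (s - 4)*(s - 3)*(s^3 - 3*s + 2) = (s - 4)*(s - 3)*(s + 2)*(s^2 - 2*s + 1) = (s - 4)*(s - 3)*(s - 1)*(s + 2)*(s - 1)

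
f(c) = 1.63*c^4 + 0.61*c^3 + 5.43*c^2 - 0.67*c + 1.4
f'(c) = 6.52*c^3 + 1.83*c^2 + 10.86*c - 0.67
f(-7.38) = 4892.08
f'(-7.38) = -2601.84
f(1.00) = 8.40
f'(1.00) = 18.54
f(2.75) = 146.53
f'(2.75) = 178.63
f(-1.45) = 19.13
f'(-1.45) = -32.45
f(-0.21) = 1.78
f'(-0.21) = -2.93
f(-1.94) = 41.77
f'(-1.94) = -62.46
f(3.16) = 235.28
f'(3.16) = 257.66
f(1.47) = 21.70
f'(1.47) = 39.96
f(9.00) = 11574.32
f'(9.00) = 4998.38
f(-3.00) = 167.84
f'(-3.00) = -192.82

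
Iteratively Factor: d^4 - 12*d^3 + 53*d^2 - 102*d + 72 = (d - 2)*(d^3 - 10*d^2 + 33*d - 36) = (d - 3)*(d - 2)*(d^2 - 7*d + 12) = (d - 4)*(d - 3)*(d - 2)*(d - 3)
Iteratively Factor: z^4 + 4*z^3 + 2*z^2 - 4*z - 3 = (z + 1)*(z^3 + 3*z^2 - z - 3) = (z - 1)*(z + 1)*(z^2 + 4*z + 3) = (z - 1)*(z + 1)^2*(z + 3)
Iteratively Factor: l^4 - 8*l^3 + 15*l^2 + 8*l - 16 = (l + 1)*(l^3 - 9*l^2 + 24*l - 16) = (l - 4)*(l + 1)*(l^2 - 5*l + 4) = (l - 4)^2*(l + 1)*(l - 1)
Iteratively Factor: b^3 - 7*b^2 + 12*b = (b)*(b^2 - 7*b + 12) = b*(b - 3)*(b - 4)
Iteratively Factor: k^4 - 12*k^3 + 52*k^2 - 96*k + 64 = (k - 4)*(k^3 - 8*k^2 + 20*k - 16) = (k - 4)*(k - 2)*(k^2 - 6*k + 8) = (k - 4)*(k - 2)^2*(k - 4)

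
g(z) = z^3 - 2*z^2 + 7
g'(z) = 3*z^2 - 4*z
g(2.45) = 9.70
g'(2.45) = 8.21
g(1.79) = 6.33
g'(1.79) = 2.45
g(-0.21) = 6.90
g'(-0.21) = 0.97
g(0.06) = 6.99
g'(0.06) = -0.23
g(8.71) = 516.05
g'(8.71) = 192.75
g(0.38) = 6.77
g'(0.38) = -1.09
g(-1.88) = -6.71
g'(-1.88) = 18.12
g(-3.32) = -51.64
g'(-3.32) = 46.35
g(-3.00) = -38.00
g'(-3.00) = 39.00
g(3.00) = 16.00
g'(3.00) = 15.00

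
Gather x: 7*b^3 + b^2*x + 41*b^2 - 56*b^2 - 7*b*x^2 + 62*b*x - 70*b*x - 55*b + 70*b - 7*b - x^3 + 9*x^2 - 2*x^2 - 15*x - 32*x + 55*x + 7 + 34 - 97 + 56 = 7*b^3 - 15*b^2 + 8*b - x^3 + x^2*(7 - 7*b) + x*(b^2 - 8*b + 8)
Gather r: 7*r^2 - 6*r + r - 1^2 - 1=7*r^2 - 5*r - 2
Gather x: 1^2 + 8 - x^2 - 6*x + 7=-x^2 - 6*x + 16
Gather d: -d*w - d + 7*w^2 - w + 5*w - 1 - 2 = d*(-w - 1) + 7*w^2 + 4*w - 3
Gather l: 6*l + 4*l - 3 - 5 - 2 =10*l - 10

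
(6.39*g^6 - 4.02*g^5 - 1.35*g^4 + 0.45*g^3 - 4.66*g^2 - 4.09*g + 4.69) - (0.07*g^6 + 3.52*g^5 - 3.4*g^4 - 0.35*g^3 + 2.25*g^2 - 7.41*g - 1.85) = 6.32*g^6 - 7.54*g^5 + 2.05*g^4 + 0.8*g^3 - 6.91*g^2 + 3.32*g + 6.54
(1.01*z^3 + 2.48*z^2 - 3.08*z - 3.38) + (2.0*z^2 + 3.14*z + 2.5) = 1.01*z^3 + 4.48*z^2 + 0.0600000000000001*z - 0.88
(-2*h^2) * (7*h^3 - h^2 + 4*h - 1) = -14*h^5 + 2*h^4 - 8*h^3 + 2*h^2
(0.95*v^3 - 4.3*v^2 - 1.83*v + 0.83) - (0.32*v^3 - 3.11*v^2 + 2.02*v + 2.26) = 0.63*v^3 - 1.19*v^2 - 3.85*v - 1.43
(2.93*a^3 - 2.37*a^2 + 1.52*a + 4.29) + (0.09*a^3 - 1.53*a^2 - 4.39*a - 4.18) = 3.02*a^3 - 3.9*a^2 - 2.87*a + 0.11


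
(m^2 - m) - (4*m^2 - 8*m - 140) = -3*m^2 + 7*m + 140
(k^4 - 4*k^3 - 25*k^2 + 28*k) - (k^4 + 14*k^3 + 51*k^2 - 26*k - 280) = -18*k^3 - 76*k^2 + 54*k + 280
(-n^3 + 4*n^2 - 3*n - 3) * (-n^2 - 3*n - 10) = n^5 - n^4 + n^3 - 28*n^2 + 39*n + 30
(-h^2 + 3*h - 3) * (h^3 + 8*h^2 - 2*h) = -h^5 - 5*h^4 + 23*h^3 - 30*h^2 + 6*h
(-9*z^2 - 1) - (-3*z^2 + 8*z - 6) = -6*z^2 - 8*z + 5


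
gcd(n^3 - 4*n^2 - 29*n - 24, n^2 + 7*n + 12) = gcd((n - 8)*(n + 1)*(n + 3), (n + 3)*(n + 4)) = n + 3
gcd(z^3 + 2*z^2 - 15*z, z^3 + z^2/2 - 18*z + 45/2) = z^2 + 2*z - 15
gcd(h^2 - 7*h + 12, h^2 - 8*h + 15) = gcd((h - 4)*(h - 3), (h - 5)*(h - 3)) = h - 3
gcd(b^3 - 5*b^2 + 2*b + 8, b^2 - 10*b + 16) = b - 2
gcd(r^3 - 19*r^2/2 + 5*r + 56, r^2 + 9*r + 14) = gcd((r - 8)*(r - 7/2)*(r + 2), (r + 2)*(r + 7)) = r + 2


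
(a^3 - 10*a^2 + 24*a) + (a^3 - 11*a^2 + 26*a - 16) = 2*a^3 - 21*a^2 + 50*a - 16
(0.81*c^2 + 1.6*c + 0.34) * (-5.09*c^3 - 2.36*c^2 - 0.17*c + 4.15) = -4.1229*c^5 - 10.0556*c^4 - 5.6443*c^3 + 2.2871*c^2 + 6.5822*c + 1.411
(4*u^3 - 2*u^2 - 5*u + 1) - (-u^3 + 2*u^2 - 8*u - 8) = 5*u^3 - 4*u^2 + 3*u + 9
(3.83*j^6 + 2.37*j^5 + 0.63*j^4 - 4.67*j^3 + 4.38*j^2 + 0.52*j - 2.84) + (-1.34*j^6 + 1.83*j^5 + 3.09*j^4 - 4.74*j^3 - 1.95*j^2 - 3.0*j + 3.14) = 2.49*j^6 + 4.2*j^5 + 3.72*j^4 - 9.41*j^3 + 2.43*j^2 - 2.48*j + 0.3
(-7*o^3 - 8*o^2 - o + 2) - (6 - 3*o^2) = -7*o^3 - 5*o^2 - o - 4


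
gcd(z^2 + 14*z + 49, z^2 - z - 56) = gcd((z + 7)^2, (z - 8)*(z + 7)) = z + 7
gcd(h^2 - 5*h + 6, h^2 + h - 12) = h - 3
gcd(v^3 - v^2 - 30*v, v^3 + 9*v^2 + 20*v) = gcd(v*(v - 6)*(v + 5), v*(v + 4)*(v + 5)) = v^2 + 5*v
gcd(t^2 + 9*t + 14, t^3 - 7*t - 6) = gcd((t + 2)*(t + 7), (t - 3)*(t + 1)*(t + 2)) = t + 2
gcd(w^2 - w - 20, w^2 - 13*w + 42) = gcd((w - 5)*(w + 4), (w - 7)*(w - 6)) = 1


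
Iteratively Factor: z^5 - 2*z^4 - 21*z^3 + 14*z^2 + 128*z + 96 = (z - 4)*(z^4 + 2*z^3 - 13*z^2 - 38*z - 24) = (z - 4)*(z + 2)*(z^3 - 13*z - 12) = (z - 4)*(z + 1)*(z + 2)*(z^2 - z - 12) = (z - 4)^2*(z + 1)*(z + 2)*(z + 3)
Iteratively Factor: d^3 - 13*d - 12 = (d + 3)*(d^2 - 3*d - 4) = (d - 4)*(d + 3)*(d + 1)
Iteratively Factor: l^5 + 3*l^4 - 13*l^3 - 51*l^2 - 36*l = (l + 3)*(l^4 - 13*l^2 - 12*l) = (l + 3)^2*(l^3 - 3*l^2 - 4*l) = (l + 1)*(l + 3)^2*(l^2 - 4*l) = l*(l + 1)*(l + 3)^2*(l - 4)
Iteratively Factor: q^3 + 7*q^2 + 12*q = (q + 4)*(q^2 + 3*q) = q*(q + 4)*(q + 3)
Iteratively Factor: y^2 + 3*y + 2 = (y + 1)*(y + 2)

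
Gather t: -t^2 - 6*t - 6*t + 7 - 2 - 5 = -t^2 - 12*t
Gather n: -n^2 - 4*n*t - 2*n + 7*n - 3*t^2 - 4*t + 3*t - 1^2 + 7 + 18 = -n^2 + n*(5 - 4*t) - 3*t^2 - t + 24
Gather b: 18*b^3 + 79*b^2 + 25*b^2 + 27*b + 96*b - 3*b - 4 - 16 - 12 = 18*b^3 + 104*b^2 + 120*b - 32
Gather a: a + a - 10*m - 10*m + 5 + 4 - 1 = 2*a - 20*m + 8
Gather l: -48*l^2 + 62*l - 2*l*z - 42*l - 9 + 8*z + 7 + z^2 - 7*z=-48*l^2 + l*(20 - 2*z) + z^2 + z - 2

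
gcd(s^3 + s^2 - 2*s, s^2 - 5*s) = s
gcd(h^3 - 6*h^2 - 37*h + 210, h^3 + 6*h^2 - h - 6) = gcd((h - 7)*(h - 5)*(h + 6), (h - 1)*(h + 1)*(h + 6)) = h + 6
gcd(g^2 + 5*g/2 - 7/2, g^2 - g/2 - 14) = g + 7/2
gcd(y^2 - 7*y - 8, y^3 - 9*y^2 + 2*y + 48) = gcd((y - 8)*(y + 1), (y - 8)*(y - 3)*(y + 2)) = y - 8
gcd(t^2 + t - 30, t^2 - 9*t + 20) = t - 5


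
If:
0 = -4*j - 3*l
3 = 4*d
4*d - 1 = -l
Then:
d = 3/4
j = 3/2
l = -2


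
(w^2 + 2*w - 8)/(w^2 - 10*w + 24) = (w^2 + 2*w - 8)/(w^2 - 10*w + 24)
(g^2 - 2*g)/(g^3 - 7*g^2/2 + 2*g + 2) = 2*g/(2*g^2 - 3*g - 2)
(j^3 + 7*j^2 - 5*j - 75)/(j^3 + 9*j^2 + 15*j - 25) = (j - 3)/(j - 1)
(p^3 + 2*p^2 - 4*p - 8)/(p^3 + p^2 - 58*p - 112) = (p^2 - 4)/(p^2 - p - 56)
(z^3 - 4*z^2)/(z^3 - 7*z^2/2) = 2*(z - 4)/(2*z - 7)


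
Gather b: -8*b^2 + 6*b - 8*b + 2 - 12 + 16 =-8*b^2 - 2*b + 6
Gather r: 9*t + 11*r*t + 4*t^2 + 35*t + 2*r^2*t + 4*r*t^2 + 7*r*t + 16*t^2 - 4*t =2*r^2*t + r*(4*t^2 + 18*t) + 20*t^2 + 40*t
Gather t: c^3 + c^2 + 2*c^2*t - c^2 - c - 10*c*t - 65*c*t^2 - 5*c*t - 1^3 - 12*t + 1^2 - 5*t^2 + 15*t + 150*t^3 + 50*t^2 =c^3 - c + 150*t^3 + t^2*(45 - 65*c) + t*(2*c^2 - 15*c + 3)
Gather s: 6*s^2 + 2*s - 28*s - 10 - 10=6*s^2 - 26*s - 20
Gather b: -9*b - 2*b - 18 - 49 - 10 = -11*b - 77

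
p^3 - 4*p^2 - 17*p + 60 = (p - 5)*(p - 3)*(p + 4)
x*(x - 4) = x^2 - 4*x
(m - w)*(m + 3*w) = m^2 + 2*m*w - 3*w^2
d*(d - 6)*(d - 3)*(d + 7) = d^4 - 2*d^3 - 45*d^2 + 126*d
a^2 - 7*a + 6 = (a - 6)*(a - 1)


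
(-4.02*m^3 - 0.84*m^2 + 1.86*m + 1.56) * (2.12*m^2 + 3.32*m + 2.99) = -8.5224*m^5 - 15.1272*m^4 - 10.8654*m^3 + 6.9708*m^2 + 10.7406*m + 4.6644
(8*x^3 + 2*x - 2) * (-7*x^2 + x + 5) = -56*x^5 + 8*x^4 + 26*x^3 + 16*x^2 + 8*x - 10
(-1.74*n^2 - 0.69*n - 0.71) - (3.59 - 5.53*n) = -1.74*n^2 + 4.84*n - 4.3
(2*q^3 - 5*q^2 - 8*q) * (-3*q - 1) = -6*q^4 + 13*q^3 + 29*q^2 + 8*q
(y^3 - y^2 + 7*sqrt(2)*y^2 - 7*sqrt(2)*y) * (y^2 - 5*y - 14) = y^5 - 6*y^4 + 7*sqrt(2)*y^4 - 42*sqrt(2)*y^3 - 9*y^3 - 63*sqrt(2)*y^2 + 14*y^2 + 98*sqrt(2)*y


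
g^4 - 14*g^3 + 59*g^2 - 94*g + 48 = (g - 8)*(g - 3)*(g - 2)*(g - 1)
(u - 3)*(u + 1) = u^2 - 2*u - 3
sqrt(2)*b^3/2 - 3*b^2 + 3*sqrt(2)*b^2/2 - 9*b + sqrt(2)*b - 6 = (b + 1)*(b - 3*sqrt(2))*(sqrt(2)*b/2 + sqrt(2))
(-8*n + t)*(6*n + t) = -48*n^2 - 2*n*t + t^2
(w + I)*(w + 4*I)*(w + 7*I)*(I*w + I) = I*w^4 - 12*w^3 + I*w^3 - 12*w^2 - 39*I*w^2 + 28*w - 39*I*w + 28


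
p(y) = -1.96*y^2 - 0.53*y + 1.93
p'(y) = -3.92*y - 0.53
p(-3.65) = -22.25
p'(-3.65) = 13.78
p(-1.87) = -3.93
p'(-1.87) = 6.80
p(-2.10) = -5.60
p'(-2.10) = 7.70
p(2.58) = -12.48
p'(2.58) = -10.64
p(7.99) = -127.43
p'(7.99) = -31.85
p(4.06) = -32.53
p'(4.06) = -16.45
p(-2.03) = -5.07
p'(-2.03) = 7.43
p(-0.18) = 1.96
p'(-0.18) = 0.18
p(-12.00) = -273.95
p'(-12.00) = 46.51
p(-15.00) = -431.12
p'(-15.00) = 58.27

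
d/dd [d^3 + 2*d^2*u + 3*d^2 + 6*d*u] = 3*d^2 + 4*d*u + 6*d + 6*u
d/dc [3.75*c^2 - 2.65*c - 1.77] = 7.5*c - 2.65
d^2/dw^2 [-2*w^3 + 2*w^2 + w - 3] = 4 - 12*w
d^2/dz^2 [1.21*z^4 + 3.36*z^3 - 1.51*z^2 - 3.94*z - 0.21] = 14.52*z^2 + 20.16*z - 3.02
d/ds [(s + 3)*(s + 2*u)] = 2*s + 2*u + 3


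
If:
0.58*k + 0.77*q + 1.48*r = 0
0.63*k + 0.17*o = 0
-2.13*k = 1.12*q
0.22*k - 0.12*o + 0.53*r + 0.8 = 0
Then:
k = -0.82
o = 3.02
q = 1.55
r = -0.49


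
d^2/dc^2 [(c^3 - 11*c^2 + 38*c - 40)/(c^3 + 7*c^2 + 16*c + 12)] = 4*(-9*c^4 + 69*c^3 + 267*c^2 - 673*c - 1970)/(c^7 + 17*c^6 + 123*c^5 + 491*c^4 + 1168*c^3 + 1656*c^2 + 1296*c + 432)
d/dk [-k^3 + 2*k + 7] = 2 - 3*k^2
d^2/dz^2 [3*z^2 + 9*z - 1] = 6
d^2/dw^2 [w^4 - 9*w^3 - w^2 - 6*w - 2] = 12*w^2 - 54*w - 2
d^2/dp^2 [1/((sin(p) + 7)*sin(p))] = (-4*sin(p) - 21 - 43/sin(p) + 42/sin(p)^2 + 98/sin(p)^3)/(sin(p) + 7)^3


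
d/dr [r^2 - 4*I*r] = 2*r - 4*I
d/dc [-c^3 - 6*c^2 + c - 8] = -3*c^2 - 12*c + 1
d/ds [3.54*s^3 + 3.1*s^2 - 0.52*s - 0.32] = 10.62*s^2 + 6.2*s - 0.52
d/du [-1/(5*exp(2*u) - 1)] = 10*exp(2*u)/(5*exp(2*u) - 1)^2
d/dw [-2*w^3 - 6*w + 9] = -6*w^2 - 6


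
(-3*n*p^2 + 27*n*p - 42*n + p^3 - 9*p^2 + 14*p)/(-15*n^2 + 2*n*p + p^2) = (p^2 - 9*p + 14)/(5*n + p)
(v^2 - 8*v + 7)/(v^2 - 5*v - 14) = (v - 1)/(v + 2)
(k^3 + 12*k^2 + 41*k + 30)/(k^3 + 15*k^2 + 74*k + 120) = (k + 1)/(k + 4)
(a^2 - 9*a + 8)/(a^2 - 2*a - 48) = (a - 1)/(a + 6)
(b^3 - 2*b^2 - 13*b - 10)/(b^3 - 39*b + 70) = (b^2 + 3*b + 2)/(b^2 + 5*b - 14)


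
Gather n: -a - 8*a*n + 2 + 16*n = -a + n*(16 - 8*a) + 2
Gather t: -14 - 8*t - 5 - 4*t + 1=-12*t - 18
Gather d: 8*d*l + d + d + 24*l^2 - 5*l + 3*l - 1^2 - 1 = d*(8*l + 2) + 24*l^2 - 2*l - 2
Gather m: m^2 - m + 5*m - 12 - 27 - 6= m^2 + 4*m - 45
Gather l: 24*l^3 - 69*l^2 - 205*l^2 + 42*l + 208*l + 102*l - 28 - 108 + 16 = 24*l^3 - 274*l^2 + 352*l - 120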